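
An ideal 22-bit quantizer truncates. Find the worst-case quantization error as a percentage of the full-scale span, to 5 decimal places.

0.00002 %

Truncating → worst-case error = 1 LSB = V_FS/2^22, so 100/4194304 = 2.38419e-05 % of full scale.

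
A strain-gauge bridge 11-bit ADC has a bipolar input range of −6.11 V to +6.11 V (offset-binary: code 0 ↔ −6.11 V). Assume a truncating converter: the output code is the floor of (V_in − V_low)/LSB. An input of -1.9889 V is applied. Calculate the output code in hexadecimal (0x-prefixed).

With 2048 levels over 12.22 V, one step is 5.967 mV.
(-1.9889 − (−6.11)) / 0.0059668 = 690.672 LSBs.
Floor → code 690.
In hexadecimal (0x-prefixed): 0x2B2.

code 0x2B2 (decimal 690)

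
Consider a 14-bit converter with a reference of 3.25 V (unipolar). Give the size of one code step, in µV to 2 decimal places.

Full-scale span = 3.25 V.
LSB = 3.25 / 2^14 = 3.25 / 16384 = 0.000198364 V = 198.36 µV.

198.36 µV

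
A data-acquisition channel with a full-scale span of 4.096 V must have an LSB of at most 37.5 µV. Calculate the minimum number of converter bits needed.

17 bits

Number of steps required ≥ 4.096 V / 37.5 µV = 109226.67.
Need 2^N ≥ 109226.67; 2^16 = 65536, 2^17 = 131072.
Minimum N = 17.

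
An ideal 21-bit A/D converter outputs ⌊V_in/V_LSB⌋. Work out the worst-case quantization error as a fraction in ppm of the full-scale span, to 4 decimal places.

0.4768 ppm

Truncating → worst-case error = 1 LSB = V_FS/2^21, so 1e+06/2097152 = 0.476837 ppm of full scale.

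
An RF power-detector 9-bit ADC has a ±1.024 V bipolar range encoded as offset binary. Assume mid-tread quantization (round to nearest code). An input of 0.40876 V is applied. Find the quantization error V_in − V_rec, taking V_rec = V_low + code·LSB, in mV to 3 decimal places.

LSB = 2.048/2^9 = 4.000 mV.
(V_in − V_low)/LSB = (0.40876 − (−1.024))/0.004 = 358.1900 → code 358 (round).
Reconstructed: 0.408 V.
Error = 0.40876 − 0.408 = 0.00076 V = 0.760 mV.

0.760 mV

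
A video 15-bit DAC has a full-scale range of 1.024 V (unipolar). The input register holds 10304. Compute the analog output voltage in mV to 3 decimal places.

322.000 mV

LSB = 1.024 V / 2^15 = 31.25 µV.
V_out = 0 + 10304 × 3.125e-05 V = 0.322 V.
= 322.000 mV.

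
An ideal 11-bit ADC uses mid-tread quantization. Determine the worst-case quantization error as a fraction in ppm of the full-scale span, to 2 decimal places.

Rounding → worst-case error = ½ LSB = V_FS/2^12, so 1e+06/4096 = 244.141 ppm of full scale.

244.14 ppm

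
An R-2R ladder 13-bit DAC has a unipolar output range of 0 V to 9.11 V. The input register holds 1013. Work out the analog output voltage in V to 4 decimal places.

LSB = 9.11 V / 2^13 = 1.112 mV.
V_out = 0 + 1013 × 0.00111206 V = 1.12652 V.

1.1265 V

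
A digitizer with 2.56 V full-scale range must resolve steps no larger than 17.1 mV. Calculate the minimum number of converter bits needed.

Number of steps required ≥ 2.56 V / 17.1 mV = 149.71.
Need 2^N ≥ 149.71; 2^7 = 128, 2^8 = 256.
Minimum N = 8.

8 bits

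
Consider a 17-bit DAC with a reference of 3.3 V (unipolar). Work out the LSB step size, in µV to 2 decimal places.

25.18 µV

Full-scale span = 3.3 V.
LSB = 3.3 / 2^17 = 3.3 / 131072 = 2.5177e-05 V = 25.18 µV.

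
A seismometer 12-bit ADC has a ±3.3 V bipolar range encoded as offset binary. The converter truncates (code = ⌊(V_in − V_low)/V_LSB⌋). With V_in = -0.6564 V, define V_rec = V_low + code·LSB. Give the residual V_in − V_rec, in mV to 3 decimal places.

1.022 mV

Step size: 6.6 V ÷ 2^12 = 1.611 mV.
(V_in − V_low)/LSB = (-0.6564 − (−3.3))/0.00161133 = 1640.6342 → code 1640 (floor).
Code 1640 maps back to (−3.3) + 1640×0.00161133 V = -0.65742188 V.
Difference: 0.00102187 V → 1.022 mV.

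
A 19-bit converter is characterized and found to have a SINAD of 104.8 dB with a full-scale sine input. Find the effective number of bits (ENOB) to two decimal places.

17.12 bits

ENOB = (SINAD − 1.76) / 6.02 = (104.8 − 1.76)/6.02 = 17.116.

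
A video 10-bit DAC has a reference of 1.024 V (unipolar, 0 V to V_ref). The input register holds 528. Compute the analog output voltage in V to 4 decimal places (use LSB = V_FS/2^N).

0.5280 V

LSB = 1.024 V / 2^10 = 1.000 mV.
V_out = 0 + 528 × 0.001 V = 0.528 V.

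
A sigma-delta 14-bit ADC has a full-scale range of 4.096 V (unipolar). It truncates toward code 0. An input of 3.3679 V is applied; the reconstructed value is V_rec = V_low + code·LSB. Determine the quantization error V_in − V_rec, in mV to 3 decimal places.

Step size: 4.096 V ÷ 2^14 = 250.00 µV.
(V_in − V_low)/LSB = (3.3679 − 0)/0.00025 = 13471.6000 → code 13471 (floor).
Reconstructed: 3.36775 V.
Difference: 0.00015 V → 0.150 mV.

0.150 mV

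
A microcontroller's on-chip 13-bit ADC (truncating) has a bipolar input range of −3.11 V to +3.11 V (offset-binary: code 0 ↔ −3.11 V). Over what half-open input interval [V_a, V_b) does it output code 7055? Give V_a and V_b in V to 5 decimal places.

LSB = 6.22/2^13 = 0.759 mV.
V_a = V_low + 7055·LSB = 2.2467 V; V_b = V_low + 7056·LSB = 2.24746 V.

[2.24670 V, 2.24746 V)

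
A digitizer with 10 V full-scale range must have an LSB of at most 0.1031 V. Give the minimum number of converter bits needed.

Number of steps required ≥ 10 V / 0.1031 V = 96.99.
Need 2^N ≥ 96.99; 2^6 = 64, 2^7 = 128.
Minimum N = 7.

7 bits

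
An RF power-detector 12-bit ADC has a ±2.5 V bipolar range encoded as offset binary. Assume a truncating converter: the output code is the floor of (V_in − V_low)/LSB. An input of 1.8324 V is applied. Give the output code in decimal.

Full-scale span = 5 V; LSB = 5/2^12 = 1.221 mV.
(1.8324 − (−2.5)) / 0.0012207 = 3549.102 LSBs.
⌊·⌋(3549.102) = 3549.

code 3549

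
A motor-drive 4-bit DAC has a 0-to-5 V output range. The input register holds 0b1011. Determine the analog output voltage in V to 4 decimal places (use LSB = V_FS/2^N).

3.4375 V

LSB = 5 V / 2^4 = 312.500 mV.
Code 0b1011 = 11 decimal.
V_out = 0 + 11 × 0.3125 V = 3.4375 V.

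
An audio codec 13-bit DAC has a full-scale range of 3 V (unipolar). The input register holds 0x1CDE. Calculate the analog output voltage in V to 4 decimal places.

LSB = 3 V / 2^13 = 366.21 µV.
Code 0x1CDE = 7390 decimal.
V_out = 0 + 7390 × 0.000366211 V = 2.7063 V.

2.7063 V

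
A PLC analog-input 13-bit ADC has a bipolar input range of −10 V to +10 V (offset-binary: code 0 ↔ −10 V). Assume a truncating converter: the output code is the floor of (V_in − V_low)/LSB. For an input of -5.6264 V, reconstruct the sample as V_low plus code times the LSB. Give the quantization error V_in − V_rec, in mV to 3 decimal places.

1.041 mV

LSB = 20/2^13 = 2.441 mV.
(V_in − V_low)/LSB = (-5.6264 − (−10))/0.00244141 = 1791.4266 → code 1791 (floor).
Reconstructed: -5.6274414 V.
V_in − V_rec = 0.00104141 V = 1.041 mV.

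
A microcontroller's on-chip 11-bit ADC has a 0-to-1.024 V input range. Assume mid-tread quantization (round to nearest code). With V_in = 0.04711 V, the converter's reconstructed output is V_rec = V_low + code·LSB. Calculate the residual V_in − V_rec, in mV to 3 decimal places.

LSB = 1.024/2^11 = 0.500 mV.
(0.04711 − 0)/0.0005 = 94.2200; round gives code 94.
Reconstructed: 0.047 V.
V_in − V_rec = 0.00011 V = 0.110 mV.

0.110 mV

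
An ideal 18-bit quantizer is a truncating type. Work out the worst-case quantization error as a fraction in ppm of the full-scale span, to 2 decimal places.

Truncating → worst-case error = 1 LSB = V_FS/2^18, so 1e+06/262144 = 3.8147 ppm of full scale.

3.81 ppm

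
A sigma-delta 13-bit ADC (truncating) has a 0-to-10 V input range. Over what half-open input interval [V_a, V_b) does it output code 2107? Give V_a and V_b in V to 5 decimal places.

[2.57202 V, 2.57324 V)

LSB = 10/2^13 = 1.221 mV.
V_a = V_low + 2107·LSB = 2.57202 V; V_b = V_low + 2108·LSB = 2.57324 V.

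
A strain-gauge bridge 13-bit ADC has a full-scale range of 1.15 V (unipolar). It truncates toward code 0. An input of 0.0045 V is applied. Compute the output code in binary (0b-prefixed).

code 0b100000 (decimal 32)

LSB = 1.15 V / 8192 = 140.38 µV.
(0.0045 − 0) / 0.000140381 = 32.056 LSBs.
So the output code is 32.
In binary (0b-prefixed): 0b100000.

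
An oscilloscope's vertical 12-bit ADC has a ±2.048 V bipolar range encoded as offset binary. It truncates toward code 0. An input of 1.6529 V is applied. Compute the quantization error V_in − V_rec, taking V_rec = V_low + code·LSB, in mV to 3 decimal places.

One LSB is 4.096 V / 4096 = 1.000 mV.
(V_in − V_low)/LSB = (1.6529 − (−2.048))/0.001 = 3700.9000 → code 3700 (floor).
Reconstructed: 1.652 V.
V_in − V_rec = 0.0009 V = 0.900 mV.

0.900 mV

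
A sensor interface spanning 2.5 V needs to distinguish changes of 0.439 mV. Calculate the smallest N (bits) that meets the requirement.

Number of steps required ≥ 2.5 V / 0.439 mV = 5694.76.
Need 2^N ≥ 5694.76; 2^12 = 4096, 2^13 = 8192.
Minimum N = 13.

13 bits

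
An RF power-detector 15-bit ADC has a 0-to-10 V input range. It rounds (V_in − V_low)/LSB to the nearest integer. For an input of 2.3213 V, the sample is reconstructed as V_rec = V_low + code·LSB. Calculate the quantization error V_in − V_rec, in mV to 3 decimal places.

LSB = 10/2^15 = 305.18 µV.
Scaled input = 7606.4358 LSBs, so code = 7606.
V_rec = 0 + 7606·0.000305176 = 2.321167 V.
Difference: 0.000133008 V → 0.133 mV.

0.133 mV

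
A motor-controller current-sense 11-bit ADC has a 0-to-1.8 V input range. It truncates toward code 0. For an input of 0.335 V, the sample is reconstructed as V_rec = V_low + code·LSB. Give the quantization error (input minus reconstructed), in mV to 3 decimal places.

One LSB is 1.8 V / 2048 = 0.879 mV.
Scaled input = 381.1556 LSBs, so code = 381.
Code 381 maps back to 0 + 381×0.000878906 V = 0.33486328 V.
Difference: 0.000136719 V → 0.137 mV.

0.137 mV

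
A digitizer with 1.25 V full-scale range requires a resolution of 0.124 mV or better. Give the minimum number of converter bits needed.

Number of steps required ≥ 1.25 V / 0.124 mV = 10080.65.
Need 2^N ≥ 10080.65; 2^13 = 8192, 2^14 = 16384.
Minimum N = 14.

14 bits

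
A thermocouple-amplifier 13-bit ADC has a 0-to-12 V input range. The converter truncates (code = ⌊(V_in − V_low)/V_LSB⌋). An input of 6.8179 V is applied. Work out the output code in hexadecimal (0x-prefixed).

With 8192 levels over 12 V, one step is 1.465 mV.
(6.8179 − 0) / 0.00146484 = 4654.353 LSBs.
So the output code is 4654.
In hexadecimal (0x-prefixed): 0x122E.

code 0x122E (decimal 4654)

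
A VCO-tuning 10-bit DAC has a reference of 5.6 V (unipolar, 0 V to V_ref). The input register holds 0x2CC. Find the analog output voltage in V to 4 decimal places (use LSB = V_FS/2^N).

LSB = 5.6 V / 2^10 = 5.469 mV.
Code 0x2CC = 716 decimal.
V_out = 0 + 716 × 0.00546875 V = 3.91562 V.

3.9156 V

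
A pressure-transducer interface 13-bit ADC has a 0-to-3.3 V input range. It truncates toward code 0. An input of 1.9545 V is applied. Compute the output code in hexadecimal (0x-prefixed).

LSB = 3.3 V / 8192 = 402.83 µV.
Input sits at 4851.898 steps above V_low.
Floor → code 4851.
In hexadecimal (0x-prefixed): 0x12F3.

code 0x12F3 (decimal 4851)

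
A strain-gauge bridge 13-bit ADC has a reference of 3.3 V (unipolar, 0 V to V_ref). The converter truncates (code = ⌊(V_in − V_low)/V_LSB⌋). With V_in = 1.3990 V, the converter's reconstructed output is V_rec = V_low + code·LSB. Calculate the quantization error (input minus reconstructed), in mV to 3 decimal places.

One LSB is 3.3 V / 8192 = 402.83 µV.
Scaled input = 3472.9115 LSBs, so code = 3472.
Code 3472 maps back to 0 + 3472×0.000402832 V = 1.3986328 V.
Difference: 0.000367188 V → 0.367 mV.

0.367 mV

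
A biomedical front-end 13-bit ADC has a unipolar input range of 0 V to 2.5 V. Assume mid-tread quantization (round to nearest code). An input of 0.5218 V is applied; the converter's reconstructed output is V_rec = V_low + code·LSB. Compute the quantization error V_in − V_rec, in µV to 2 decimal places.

One LSB is 2.5 V / 8192 = 305.18 µV.
Scaled input = 1709.8342 LSBs, so code = 1710.
Reconstructed: 0.52185059 V.
V_in − V_rec = -5.05859e-05 V = -50.59 µV.

-50.59 µV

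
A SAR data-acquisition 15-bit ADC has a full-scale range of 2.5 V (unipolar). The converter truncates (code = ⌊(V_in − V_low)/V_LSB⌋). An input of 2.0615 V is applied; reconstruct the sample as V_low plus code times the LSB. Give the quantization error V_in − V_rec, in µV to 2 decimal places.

37.60 µV

Step size: 2.5 V ÷ 2^15 = 76.29 µV.
Scaled input = 27020.4928 LSBs, so code = 27020.
Code 27020 maps back to 0 + 27020×7.62939e-05 V = 2.0614624 V.
V_in − V_rec = 3.75977e-05 V = 37.60 µV.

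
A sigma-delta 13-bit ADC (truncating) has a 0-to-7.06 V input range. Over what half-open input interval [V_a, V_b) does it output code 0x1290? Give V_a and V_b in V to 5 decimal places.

[4.09535 V, 4.09621 V)

LSB = 7.06/2^13 = 0.862 mV.
Code 0x1290 = 4752 decimal.
V_a = V_low + 4752·LSB = 4.09535 V; V_b = V_low + 4753·LSB = 4.09621 V.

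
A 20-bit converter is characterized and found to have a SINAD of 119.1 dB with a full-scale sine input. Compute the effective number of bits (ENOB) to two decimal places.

19.49 bits

ENOB = (SINAD − 1.76) / 6.02 = (119.1 − 1.76)/6.02 = 19.492.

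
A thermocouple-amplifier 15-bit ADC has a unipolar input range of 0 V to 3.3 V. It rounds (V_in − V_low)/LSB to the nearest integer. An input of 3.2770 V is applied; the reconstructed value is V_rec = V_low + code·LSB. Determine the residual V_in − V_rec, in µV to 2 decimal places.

One LSB is 3.3 V / 32768 = 100.71 µV.
(3.2770 − 0)/0.000100708 = 32539.6170; round gives code 32540.
Reconstructed: 3.2770386 V.
Difference: -3.85742e-05 V → -38.57 µV.

-38.57 µV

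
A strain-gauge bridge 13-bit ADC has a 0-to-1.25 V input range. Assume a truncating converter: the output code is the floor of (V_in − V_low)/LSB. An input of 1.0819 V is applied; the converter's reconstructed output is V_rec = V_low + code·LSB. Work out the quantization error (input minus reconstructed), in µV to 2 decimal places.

51.86 µV

Step size: 1.25 V ÷ 2^13 = 152.59 µV.
(V_in − V_low)/LSB = (1.0819 − 0)/0.000152588 = 7090.3398 → code 7090 (floor).
V_rec = 0 + 7090·0.000152588 = 1.0818481 V.
Error = 1.0819 − 1.0818481 = 5.18555e-05 V = 51.86 µV.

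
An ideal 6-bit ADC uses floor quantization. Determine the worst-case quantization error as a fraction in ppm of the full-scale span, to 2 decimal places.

Truncating → worst-case error = 1 LSB = V_FS/2^6, so 1e+06/64 = 15625 ppm of full scale.

15625.00 ppm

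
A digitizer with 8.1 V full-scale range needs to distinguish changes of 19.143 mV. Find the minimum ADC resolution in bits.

9 bits

Number of steps required ≥ 8.1 V / 19.143 mV = 423.13.
Need 2^N ≥ 423.13; 2^8 = 256, 2^9 = 512.
Minimum N = 9.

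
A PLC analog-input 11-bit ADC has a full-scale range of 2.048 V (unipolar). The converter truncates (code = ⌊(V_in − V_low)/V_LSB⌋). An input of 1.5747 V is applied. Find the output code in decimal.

code 1574

With 2048 levels over 2.048 V, one step is 1.000 mV.
(V_in − V_low)/LSB = (1.5747 − 0) / 0.001 = 1574.700.
Floor → code 1574.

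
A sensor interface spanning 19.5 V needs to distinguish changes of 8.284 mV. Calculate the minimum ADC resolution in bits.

Number of steps required ≥ 19.5 V / 8.284 mV = 2353.94.
Need 2^N ≥ 2353.94; 2^11 = 2048, 2^12 = 4096.
Minimum N = 12.

12 bits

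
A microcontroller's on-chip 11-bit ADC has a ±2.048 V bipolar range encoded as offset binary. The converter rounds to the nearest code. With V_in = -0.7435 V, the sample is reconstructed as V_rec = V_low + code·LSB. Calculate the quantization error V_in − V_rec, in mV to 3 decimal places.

LSB = 4.096/2^11 = 2.000 mV.
(-0.7435 − (−2.048))/0.002 = 652.2500; round gives code 652.
V_rec = (−2.048) + 652·0.002 = -0.744 V.
Error = -0.7435 − (−0.744) = 0.0005 V = 0.500 mV.

0.500 mV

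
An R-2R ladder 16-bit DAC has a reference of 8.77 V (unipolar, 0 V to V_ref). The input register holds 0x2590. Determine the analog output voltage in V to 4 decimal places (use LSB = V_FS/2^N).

LSB = 8.77 V / 2^16 = 133.82 µV.
Code 0x2590 = 9616 decimal.
V_out = 0 + 9616 × 0.00013382 V = 1.28681 V.

1.2868 V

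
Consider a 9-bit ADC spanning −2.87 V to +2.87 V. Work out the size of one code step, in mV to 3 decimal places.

11.211 mV

Full-scale span = 5.74 V.
LSB = 5.74 / 2^9 = 5.74 / 512 = 0.0112109 V = 11.211 mV.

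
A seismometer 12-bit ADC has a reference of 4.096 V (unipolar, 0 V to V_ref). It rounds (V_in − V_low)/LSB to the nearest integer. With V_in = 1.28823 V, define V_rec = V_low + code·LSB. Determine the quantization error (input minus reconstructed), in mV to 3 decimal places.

0.230 mV

One LSB is 4.096 V / 4096 = 1.000 mV.
(V_in − V_low)/LSB = (1.28823 − 0)/0.001 = 1288.2300 → code 1288 (round).
V_rec = 0 + 1288·0.001 = 1.288 V.
Difference: 0.00023 V → 0.230 mV.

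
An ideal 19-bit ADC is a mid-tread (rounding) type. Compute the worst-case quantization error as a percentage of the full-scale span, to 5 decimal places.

Rounding → worst-case error = ½ LSB = V_FS/2^20, so 100/1048576 = 9.53674e-05 % of full scale.

0.00010 %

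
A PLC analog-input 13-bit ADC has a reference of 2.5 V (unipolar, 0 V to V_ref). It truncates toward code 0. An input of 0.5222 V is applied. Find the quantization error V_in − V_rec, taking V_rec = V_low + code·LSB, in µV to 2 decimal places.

LSB = 2.5/2^13 = 305.18 µV.
(0.5222 − 0)/0.000305176 = 1711.1450; ⌊·⌋ gives code 1711.
V_rec = 0 + 1711·0.000305176 = 0.52215576 V.
Error = 0.5222 − 0.52215576 = 4.42383e-05 V = 44.24 µV.

44.24 µV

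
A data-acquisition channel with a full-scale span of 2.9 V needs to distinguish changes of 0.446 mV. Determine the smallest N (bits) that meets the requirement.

Number of steps required ≥ 2.9 V / 0.446 mV = 6502.24.
Need 2^N ≥ 6502.24; 2^12 = 4096, 2^13 = 8192.
Minimum N = 13.

13 bits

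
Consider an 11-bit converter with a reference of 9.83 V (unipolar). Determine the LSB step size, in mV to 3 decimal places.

Full-scale span = 9.83 V.
LSB = 9.83 / 2^11 = 9.83 / 2048 = 0.0047998 V = 4.800 mV.

4.800 mV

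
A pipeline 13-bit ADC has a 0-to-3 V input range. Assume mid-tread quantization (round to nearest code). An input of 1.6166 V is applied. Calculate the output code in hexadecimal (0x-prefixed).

code 0x113E (decimal 4414)

LSB = 3 V / 8192 = 366.21 µV.
(1.6166 − 0) / 0.000366211 = 4414.396 LSBs.
Round → code 4414.
In hexadecimal (0x-prefixed): 0x113E.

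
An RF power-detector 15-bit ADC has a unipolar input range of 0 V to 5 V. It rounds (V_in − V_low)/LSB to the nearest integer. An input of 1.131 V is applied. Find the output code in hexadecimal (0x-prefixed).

With 32768 levels over 5 V, one step is 152.59 µV.
(V_in − V_low)/LSB = (1.131 − 0) / 0.000152588 = 7412.122.
So the output code is 7412.
In hexadecimal (0x-prefixed): 0x1CF4.

code 0x1CF4 (decimal 7412)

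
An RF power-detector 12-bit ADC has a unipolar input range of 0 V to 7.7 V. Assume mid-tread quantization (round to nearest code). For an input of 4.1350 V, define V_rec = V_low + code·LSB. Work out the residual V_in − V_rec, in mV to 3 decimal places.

LSB = 7.7/2^12 = 1.880 mV.
Scaled input = 2199.6052 LSBs, so code = 2200.
Code 2200 maps back to 0 + 2200×0.00187988 V = 4.1357422 V.
Error = 4.1350 − 4.1357422 = -0.000742188 V = -0.742 mV.

-0.742 mV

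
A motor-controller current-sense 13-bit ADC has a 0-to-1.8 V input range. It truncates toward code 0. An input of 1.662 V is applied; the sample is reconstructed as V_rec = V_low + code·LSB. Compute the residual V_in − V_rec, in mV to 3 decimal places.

LSB = 1.8/2^13 = 219.73 µV.
Scaled input = 7563.9467 LSBs, so code = 7563.
Code 7563 maps back to 0 + 7563×0.000219727 V = 1.661792 V.
Error = 1.662 − 1.661792 = 0.000208008 V = 0.208 mV.

0.208 mV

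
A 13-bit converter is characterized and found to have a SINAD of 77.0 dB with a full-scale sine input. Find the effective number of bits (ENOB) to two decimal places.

ENOB = (SINAD − 1.76) / 6.02 = (77.0 − 1.76)/6.02 = 12.498.

12.50 bits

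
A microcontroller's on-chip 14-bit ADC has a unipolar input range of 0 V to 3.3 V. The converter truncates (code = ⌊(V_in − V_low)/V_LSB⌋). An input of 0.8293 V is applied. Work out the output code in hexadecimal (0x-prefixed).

Full-scale span = 3.3 V; LSB = 3.3/2^14 = 201.42 µV.
Input sits at 4117.349 steps above V_low.
⌊·⌋(4117.349) = 4117.
In hexadecimal (0x-prefixed): 0x1015.

code 0x1015 (decimal 4117)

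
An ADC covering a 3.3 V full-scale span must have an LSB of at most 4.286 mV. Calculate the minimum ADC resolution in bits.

Number of steps required ≥ 3.3 V / 4.286 mV = 769.95.
Need 2^N ≥ 769.95; 2^9 = 512, 2^10 = 1024.
Minimum N = 10.

10 bits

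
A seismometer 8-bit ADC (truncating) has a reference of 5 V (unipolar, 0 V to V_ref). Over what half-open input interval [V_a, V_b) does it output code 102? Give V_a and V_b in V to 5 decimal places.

LSB = 5/2^8 = 19.531 mV.
V_a = V_low + 102·LSB = 1.99219 V; V_b = V_low + 103·LSB = 2.01172 V.

[1.99219 V, 2.01172 V)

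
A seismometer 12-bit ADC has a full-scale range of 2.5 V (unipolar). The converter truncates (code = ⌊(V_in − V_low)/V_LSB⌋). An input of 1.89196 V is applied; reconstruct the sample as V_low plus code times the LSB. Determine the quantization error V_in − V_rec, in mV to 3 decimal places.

LSB = 2.5/2^12 = 0.610 mV.
(V_in − V_low)/LSB = (1.89196 − 0)/0.000610352 = 3099.7873 → code 3099 (floor).
Code 3099 maps back to 0 + 3099×0.000610352 V = 1.8914795 V.
Difference: 0.000480508 V → 0.481 mV.

0.481 mV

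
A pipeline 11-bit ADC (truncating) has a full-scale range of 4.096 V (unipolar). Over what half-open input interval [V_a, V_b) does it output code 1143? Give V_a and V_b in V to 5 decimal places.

LSB = 4.096/2^11 = 2.000 mV.
V_a = V_low + 1143·LSB = 2.286 V; V_b = V_low + 1144·LSB = 2.288 V.

[2.28600 V, 2.28800 V)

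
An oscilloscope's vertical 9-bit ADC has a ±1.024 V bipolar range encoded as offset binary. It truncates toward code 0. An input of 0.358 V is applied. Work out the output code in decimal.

code 345

LSB = 2.048 V / 512 = 4.000 mV.
(V_in − V_low)/LSB = (0.358 − (−1.024)) / 0.004 = 345.500.
So the output code is 345.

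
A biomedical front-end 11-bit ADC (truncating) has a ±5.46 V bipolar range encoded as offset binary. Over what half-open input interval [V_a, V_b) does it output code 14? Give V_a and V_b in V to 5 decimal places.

[-5.38535 V, -5.38002 V)

LSB = 10.92/2^11 = 5.332 mV.
V_a = V_low + 14·LSB = -5.38535 V; V_b = V_low + 15·LSB = -5.38002 V.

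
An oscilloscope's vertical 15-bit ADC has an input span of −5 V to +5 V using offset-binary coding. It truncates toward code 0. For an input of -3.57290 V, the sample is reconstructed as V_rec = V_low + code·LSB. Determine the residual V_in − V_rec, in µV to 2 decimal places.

LSB = 10/2^15 = 305.18 µV.
Scaled input = 4676.3213 LSBs, so code = 4676.
Code 4676 maps back to (−5) + 4676×0.000305176 V = -3.572998 V.
Difference: 9.80469e-05 V → 98.05 µV.

98.05 µV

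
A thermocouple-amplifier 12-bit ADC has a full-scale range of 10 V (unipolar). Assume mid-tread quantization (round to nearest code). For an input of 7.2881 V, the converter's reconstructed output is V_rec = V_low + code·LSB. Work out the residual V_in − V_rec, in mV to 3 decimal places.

0.502 mV

Step size: 10 V ÷ 2^12 = 2.441 mV.
Scaled input = 2985.2058 LSBs, so code = 2985.
Reconstructed: 7.2875977 V.
Error = 7.2881 − 7.2875977 = 0.000502344 V = 0.502 mV.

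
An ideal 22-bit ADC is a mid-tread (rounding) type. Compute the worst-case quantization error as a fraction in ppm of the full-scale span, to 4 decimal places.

0.1192 ppm

Rounding → worst-case error = ½ LSB = V_FS/2^23, so 1e+06/8388608 = 0.119209 ppm of full scale.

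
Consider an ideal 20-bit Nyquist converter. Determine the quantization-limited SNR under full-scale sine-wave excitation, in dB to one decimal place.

122.2 dB

SNR ≈ 6.02·N + 1.76 dB = 6.02·20 + 1.76 = 122.16 dB.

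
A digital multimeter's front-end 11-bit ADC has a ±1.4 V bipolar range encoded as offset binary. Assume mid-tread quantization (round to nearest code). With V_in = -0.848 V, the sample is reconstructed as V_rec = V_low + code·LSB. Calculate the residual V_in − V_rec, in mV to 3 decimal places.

LSB = 2.8/2^11 = 1.367 mV.
(V_in − V_low)/LSB = (-0.848 − (−1.4))/0.00136719 = 403.7486 → code 404 (round).
Code 404 maps back to (−1.4) + 404×0.00136719 V = -0.84765625 V.
Error = -0.848 − (−0.84765625) = -0.00034375 V = -0.344 mV.

-0.344 mV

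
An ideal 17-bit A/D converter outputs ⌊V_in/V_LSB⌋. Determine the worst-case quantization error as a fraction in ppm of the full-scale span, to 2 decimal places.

Truncating → worst-case error = 1 LSB = V_FS/2^17, so 1e+06/131072 = 7.62939 ppm of full scale.

7.63 ppm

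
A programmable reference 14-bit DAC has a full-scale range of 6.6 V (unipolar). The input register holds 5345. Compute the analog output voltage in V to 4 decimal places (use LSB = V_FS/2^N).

LSB = 6.6 V / 2^14 = 402.83 µV.
V_out = 0 + 5345 × 0.000402832 V = 2.15314 V.

2.1531 V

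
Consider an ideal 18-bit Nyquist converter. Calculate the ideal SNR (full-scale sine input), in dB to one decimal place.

110.1 dB

SNR ≈ 6.02·N + 1.76 dB = 6.02·18 + 1.76 = 110.12 dB.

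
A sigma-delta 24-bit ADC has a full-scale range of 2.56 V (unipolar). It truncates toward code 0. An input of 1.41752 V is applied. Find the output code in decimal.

With 16777216 levels over 2.56 V, one step is 0.15 µV.
Input sits at 9289859.072 steps above V_low.
⌊·⌋(9289859.072) = 9289859.

code 9289859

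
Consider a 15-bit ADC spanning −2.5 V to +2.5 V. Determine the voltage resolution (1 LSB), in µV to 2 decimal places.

Full-scale span = 5 V.
LSB = 5 / 2^15 = 5 / 32768 = 0.000152588 V = 152.59 µV.

152.59 µV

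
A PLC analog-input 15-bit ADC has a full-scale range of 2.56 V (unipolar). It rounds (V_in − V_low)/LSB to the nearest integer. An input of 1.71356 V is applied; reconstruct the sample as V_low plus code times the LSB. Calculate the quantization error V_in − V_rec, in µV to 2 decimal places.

-33.75 µV

One LSB is 2.56 V / 32768 = 78.12 µV.
(V_in − V_low)/LSB = (1.71356 − 0)/7.8125e-05 = 21933.5680 → code 21934 (round).
V_rec = 0 + 21934·7.8125e-05 = 1.7135938 V.
Error = 1.71356 − 1.7135938 = -3.375e-05 V = -33.75 µV.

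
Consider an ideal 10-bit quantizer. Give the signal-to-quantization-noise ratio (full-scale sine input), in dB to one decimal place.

SNR ≈ 6.02·N + 1.76 dB = 6.02·10 + 1.76 = 61.96 dB.

62.0 dB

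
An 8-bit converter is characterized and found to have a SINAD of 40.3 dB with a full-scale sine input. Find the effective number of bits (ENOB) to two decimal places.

ENOB = (SINAD − 1.76) / 6.02 = (40.3 − 1.76)/6.02 = 6.402.

6.40 bits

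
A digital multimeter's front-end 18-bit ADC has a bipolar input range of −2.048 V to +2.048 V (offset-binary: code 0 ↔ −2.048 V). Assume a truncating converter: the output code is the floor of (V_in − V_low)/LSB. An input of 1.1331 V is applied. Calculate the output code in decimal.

With 262144 levels over 4.096 V, one step is 15.62 µV.
Input sits at 203590.400 steps above V_low.
⌊·⌋(203590.400) = 203590.

code 203590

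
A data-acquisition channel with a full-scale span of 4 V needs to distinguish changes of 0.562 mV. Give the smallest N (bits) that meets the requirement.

Number of steps required ≥ 4 V / 0.562 mV = 7117.44.
Need 2^N ≥ 7117.44; 2^12 = 4096, 2^13 = 8192.
Minimum N = 13.

13 bits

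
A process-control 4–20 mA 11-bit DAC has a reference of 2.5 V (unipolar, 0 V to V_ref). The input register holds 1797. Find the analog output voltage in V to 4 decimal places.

LSB = 2.5 V / 2^11 = 1.221 mV.
V_out = 0 + 1797 × 0.0012207 V = 2.1936 V.

2.1936 V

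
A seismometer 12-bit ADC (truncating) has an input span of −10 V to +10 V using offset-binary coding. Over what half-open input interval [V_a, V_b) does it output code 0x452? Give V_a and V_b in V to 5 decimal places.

LSB = 20/2^12 = 4.883 mV.
Code 0x452 = 1106 decimal.
V_a = V_low + 1106·LSB = -4.59961 V; V_b = V_low + 1107·LSB = -4.59473 V.

[-4.59961 V, -4.59473 V)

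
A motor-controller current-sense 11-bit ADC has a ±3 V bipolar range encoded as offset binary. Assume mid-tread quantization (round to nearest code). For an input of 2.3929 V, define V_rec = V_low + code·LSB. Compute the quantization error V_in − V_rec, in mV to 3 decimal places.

LSB = 6/2^11 = 2.930 mV.
(2.3929 − (−3))/0.00292969 = 1840.7765; round gives code 1841.
Reconstructed: 2.3935547 V.
Error = 2.3929 − 2.3935547 = -0.000654687 V = -0.655 mV.

-0.655 mV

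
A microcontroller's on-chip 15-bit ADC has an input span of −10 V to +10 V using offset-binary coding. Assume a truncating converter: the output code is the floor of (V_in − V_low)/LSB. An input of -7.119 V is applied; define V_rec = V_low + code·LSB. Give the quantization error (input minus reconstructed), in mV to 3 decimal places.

LSB = 20/2^15 = 0.610 mV.
(V_in − V_low)/LSB = (-7.119 − (−10))/0.000610352 = 4720.2304 → code 4720 (floor).
V_rec = (−10) + 4720·0.000610352 = -7.1191406 V.
Error = -7.119 − (−7.1191406) = 0.000140625 V = 0.141 mV.

0.141 mV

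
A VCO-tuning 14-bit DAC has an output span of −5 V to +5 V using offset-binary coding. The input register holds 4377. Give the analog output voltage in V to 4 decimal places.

-2.3285 V

LSB = 10 V / 2^14 = 0.610 mV.
V_out = (−5) + 4377 × 0.000610352 V = -2.32849 V.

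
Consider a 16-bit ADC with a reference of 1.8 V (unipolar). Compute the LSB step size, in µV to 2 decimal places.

27.47 µV

Full-scale span = 1.8 V.
LSB = 1.8 / 2^16 = 1.8 / 65536 = 2.74658e-05 V = 27.47 µV.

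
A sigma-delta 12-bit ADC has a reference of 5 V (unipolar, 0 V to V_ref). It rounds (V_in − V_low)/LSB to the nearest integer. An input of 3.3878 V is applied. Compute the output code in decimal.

code 2775

Full-scale span = 5 V; LSB = 5/2^12 = 1.221 mV.
(V_in − V_low)/LSB = (3.3878 − 0) / 0.0012207 = 2775.286.
So the output code is 2775.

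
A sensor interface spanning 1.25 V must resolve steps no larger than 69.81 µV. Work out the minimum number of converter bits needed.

15 bits

Number of steps required ≥ 1.25 V / 69.81 µV = 17905.74.
Need 2^N ≥ 17905.74; 2^14 = 16384, 2^15 = 32768.
Minimum N = 15.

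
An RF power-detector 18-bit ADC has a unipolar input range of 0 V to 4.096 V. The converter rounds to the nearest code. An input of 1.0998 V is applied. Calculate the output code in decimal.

code 70387

With 262144 levels over 4.096 V, one step is 15.62 µV.
(1.0998 − 0) / 1.5625e-05 = 70387.200 LSBs.
round(70387.200) = 70387.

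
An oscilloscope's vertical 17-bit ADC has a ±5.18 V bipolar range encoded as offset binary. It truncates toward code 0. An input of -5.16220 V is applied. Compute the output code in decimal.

code 225

With 131072 levels over 10.36 V, one step is 79.04 µV.
(V_in − V_low)/LSB = (-5.16220 − (−5.18)) / 7.90405e-05 = 225.201.
So the output code is 225.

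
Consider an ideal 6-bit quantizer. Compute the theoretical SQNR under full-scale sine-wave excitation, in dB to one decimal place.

37.9 dB

SNR ≈ 6.02·N + 1.76 dB = 6.02·6 + 1.76 = 37.88 dB.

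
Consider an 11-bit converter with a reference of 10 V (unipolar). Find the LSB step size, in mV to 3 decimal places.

Full-scale span = 10 V.
LSB = 10 / 2^11 = 10 / 2048 = 0.00488281 V = 4.883 mV.

4.883 mV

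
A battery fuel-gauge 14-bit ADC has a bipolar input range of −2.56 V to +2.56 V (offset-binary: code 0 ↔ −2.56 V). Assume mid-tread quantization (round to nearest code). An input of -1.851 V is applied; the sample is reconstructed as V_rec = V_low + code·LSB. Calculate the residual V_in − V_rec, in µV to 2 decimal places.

-62.50 µV

One LSB is 5.12 V / 16384 = 312.50 µV.
Scaled input = 2268.8000 LSBs, so code = 2269.
Code 2269 maps back to (−2.56) + 2269×0.0003125 V = -1.8509375 V.
Difference: -6.25e-05 V → -62.50 µV.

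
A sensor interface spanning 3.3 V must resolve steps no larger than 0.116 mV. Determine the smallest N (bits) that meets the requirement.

Number of steps required ≥ 3.3 V / 0.116 mV = 28448.28.
Need 2^N ≥ 28448.28; 2^14 = 16384, 2^15 = 32768.
Minimum N = 15.

15 bits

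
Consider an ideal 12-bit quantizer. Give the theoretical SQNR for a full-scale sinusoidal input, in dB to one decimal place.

SNR ≈ 6.02·N + 1.76 dB = 6.02·12 + 1.76 = 74.00 dB.

74.0 dB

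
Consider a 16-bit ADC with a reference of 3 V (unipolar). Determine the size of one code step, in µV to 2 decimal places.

Full-scale span = 3 V.
LSB = 3 / 2^16 = 3 / 65536 = 4.57764e-05 V = 45.78 µV.

45.78 µV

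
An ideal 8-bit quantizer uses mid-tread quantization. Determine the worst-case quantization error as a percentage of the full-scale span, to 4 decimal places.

Rounding → worst-case error = ½ LSB = V_FS/2^9, so 100/512 = 0.195312 % of full scale.

0.1953 %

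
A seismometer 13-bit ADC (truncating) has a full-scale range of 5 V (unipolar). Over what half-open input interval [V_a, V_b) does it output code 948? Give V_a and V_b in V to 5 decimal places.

[0.57861 V, 0.57922 V)

LSB = 5/2^13 = 0.610 mV.
V_a = V_low + 948·LSB = 0.578613 V; V_b = V_low + 949·LSB = 0.579224 V.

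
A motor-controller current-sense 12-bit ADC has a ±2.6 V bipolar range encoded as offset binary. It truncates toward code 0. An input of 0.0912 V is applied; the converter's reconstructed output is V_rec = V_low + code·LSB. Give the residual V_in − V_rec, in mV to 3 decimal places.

1.063 mV

One LSB is 5.2 V / 4096 = 1.270 mV.
Scaled input = 2119.8375 LSBs, so code = 2119.
Code 2119 maps back to (−2.6) + 2119×0.00126953 V = 0.090136719 V.
V_in − V_rec = 0.00106328 V = 1.063 mV.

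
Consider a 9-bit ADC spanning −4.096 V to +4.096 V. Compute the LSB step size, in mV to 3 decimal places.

Full-scale span = 8.192 V.
LSB = 8.192 / 2^9 = 8.192 / 512 = 0.016 V = 16.000 mV.

16.000 mV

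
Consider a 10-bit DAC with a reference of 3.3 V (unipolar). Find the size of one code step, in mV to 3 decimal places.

3.223 mV

Full-scale span = 3.3 V.
LSB = 3.3 / 2^10 = 3.3 / 1024 = 0.00322266 V = 3.223 mV.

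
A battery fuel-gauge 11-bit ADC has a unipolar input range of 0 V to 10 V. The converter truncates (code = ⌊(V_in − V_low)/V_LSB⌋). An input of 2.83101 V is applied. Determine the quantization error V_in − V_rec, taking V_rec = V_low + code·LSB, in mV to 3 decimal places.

3.862 mV

LSB = 10/2^11 = 4.883 mV.
Scaled input = 579.7908 LSBs, so code = 579.
Reconstructed: 2.8271484 V.
V_in − V_rec = 0.00386156 V = 3.862 mV.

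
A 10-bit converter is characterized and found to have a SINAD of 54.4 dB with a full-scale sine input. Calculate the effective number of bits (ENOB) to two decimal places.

ENOB = (SINAD − 1.76) / 6.02 = (54.4 − 1.76)/6.02 = 8.744.

8.74 bits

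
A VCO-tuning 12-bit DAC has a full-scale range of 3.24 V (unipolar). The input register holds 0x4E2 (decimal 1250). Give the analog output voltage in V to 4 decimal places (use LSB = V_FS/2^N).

0.9888 V

LSB = 3.24 V / 2^12 = 0.791 mV.
Code 0x4E2 = 1250 decimal.
V_out = 0 + 1250 × 0.000791016 V = 0.98877 V.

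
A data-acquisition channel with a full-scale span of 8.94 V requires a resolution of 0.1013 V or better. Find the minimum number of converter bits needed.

7 bits

Number of steps required ≥ 8.94 V / 0.1013 V = 88.25.
Need 2^N ≥ 88.25; 2^6 = 64, 2^7 = 128.
Minimum N = 7.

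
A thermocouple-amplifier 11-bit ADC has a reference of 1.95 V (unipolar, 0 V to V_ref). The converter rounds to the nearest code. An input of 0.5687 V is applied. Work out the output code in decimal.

LSB = 1.95 V / 2048 = 0.952 mV.
(0.5687 − 0) / 0.000952148 = 597.281 LSBs.
Round → code 597.

code 597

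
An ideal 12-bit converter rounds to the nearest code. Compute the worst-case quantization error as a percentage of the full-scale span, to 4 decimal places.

Rounding → worst-case error = ½ LSB = V_FS/2^13, so 100/8192 = 0.012207 % of full scale.

0.0122 %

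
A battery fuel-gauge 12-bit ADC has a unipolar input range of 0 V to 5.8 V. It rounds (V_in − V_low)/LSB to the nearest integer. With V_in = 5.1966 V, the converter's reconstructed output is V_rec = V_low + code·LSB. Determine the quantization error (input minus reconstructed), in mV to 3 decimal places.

-0.177 mV

One LSB is 5.8 V / 4096 = 1.416 mV.
(V_in − V_low)/LSB = (5.1966 − 0)/0.00141602 = 3669.8748 → code 3670 (round).
Reconstructed: 5.1967773 V.
V_in − V_rec = -0.000177344 V = -0.177 mV.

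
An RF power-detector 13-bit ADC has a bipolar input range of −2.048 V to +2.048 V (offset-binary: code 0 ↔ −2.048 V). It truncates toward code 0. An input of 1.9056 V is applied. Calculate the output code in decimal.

code 7907

LSB = 4.096 V / 8192 = 0.500 mV.
(V_in − V_low)/LSB = (1.9056 − (−2.048)) / 0.0005 = 7907.200.
So the output code is 7907.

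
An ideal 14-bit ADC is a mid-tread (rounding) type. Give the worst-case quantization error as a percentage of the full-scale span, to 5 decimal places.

Rounding → worst-case error = ½ LSB = V_FS/2^15, so 100/32768 = 0.00305176 % of full scale.

0.00305 %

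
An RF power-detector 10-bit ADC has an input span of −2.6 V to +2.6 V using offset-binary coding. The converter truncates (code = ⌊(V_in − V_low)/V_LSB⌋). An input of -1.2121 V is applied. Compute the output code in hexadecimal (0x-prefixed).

code 0x111 (decimal 273)

LSB = 5.2 V / 1024 = 5.078 mV.
(-1.2121 − (−2.6)) / 0.00507813 = 273.310 LSBs.
⌊·⌋(273.310) = 273.
In hexadecimal (0x-prefixed): 0x111.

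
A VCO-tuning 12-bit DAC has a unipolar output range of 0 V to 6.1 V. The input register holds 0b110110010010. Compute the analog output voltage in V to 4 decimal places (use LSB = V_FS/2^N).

LSB = 6.1 V / 2^12 = 1.489 mV.
Code 0b110110010010 = 3474 decimal.
V_out = 0 + 3474 × 0.00148926 V = 5.17368 V.

5.1737 V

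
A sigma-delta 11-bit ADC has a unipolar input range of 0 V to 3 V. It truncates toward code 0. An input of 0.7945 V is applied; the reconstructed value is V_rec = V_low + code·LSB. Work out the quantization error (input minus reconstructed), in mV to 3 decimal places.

0.555 mV

Step size: 3 V ÷ 2^11 = 1.465 mV.
(V_in − V_low)/LSB = (0.7945 − 0)/0.00146484 = 542.3787 → code 542 (floor).
Code 542 maps back to 0 + 542×0.00146484 V = 0.79394531 V.
V_in − V_rec = 0.000554687 V = 0.555 mV.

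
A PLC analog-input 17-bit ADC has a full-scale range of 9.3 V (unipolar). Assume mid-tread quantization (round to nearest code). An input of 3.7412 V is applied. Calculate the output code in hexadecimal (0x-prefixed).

With 131072 levels over 9.3 V, one step is 70.95 µV.
Input sits at 52727.588 steps above V_low.
Round → code 52728.
In hexadecimal (0x-prefixed): 0xCDF8.

code 0xCDF8 (decimal 52728)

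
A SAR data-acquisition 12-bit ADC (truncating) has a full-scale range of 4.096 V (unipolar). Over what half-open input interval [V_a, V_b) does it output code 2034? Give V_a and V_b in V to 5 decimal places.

[2.03400 V, 2.03500 V)

LSB = 4.096/2^12 = 1.000 mV.
V_a = V_low + 2034·LSB = 2.034 V; V_b = V_low + 2035·LSB = 2.035 V.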